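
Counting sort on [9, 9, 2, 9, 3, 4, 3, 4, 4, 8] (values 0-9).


Input: [9, 9, 2, 9, 3, 4, 3, 4, 4, 8]
Counts: [0, 0, 1, 2, 3, 0, 0, 0, 1, 3]

Sorted: [2, 3, 3, 4, 4, 4, 8, 9, 9, 9]


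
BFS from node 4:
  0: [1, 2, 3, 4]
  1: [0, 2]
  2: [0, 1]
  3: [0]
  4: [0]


Visit 4, enqueue [0]
Visit 0, enqueue [1, 2, 3]
Visit 1, enqueue []
Visit 2, enqueue []
Visit 3, enqueue []

BFS order: [4, 0, 1, 2, 3]


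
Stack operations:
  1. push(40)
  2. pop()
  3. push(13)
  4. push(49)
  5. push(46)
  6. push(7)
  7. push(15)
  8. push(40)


push(40) -> [40]
pop()->40, []
push(13) -> [13]
push(49) -> [13, 49]
push(46) -> [13, 49, 46]
push(7) -> [13, 49, 46, 7]
push(15) -> [13, 49, 46, 7, 15]
push(40) -> [13, 49, 46, 7, 15, 40]

Final stack: [13, 49, 46, 7, 15, 40]


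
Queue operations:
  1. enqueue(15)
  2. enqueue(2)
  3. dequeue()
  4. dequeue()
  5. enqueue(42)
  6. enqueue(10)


enqueue(15) -> [15]
enqueue(2) -> [15, 2]
dequeue()->15, [2]
dequeue()->2, []
enqueue(42) -> [42]
enqueue(10) -> [42, 10]

Final queue: [42, 10]


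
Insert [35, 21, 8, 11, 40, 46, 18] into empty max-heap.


Insert 35: [35]
Insert 21: [35, 21]
Insert 8: [35, 21, 8]
Insert 11: [35, 21, 8, 11]
Insert 40: [40, 35, 8, 11, 21]
Insert 46: [46, 35, 40, 11, 21, 8]
Insert 18: [46, 35, 40, 11, 21, 8, 18]

Final heap: [46, 35, 40, 11, 21, 8, 18]


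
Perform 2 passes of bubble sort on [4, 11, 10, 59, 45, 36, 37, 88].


Initial: [4, 11, 10, 59, 45, 36, 37, 88]
Pass 1: [4, 10, 11, 45, 36, 37, 59, 88] (4 swaps)
Pass 2: [4, 10, 11, 36, 37, 45, 59, 88] (2 swaps)

After 2 passes: [4, 10, 11, 36, 37, 45, 59, 88]


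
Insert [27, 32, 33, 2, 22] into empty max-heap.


Insert 27: [27]
Insert 32: [32, 27]
Insert 33: [33, 27, 32]
Insert 2: [33, 27, 32, 2]
Insert 22: [33, 27, 32, 2, 22]

Final heap: [33, 27, 32, 2, 22]


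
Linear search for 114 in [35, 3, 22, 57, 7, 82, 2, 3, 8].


i=0: 35!=114
i=1: 3!=114
i=2: 22!=114
i=3: 57!=114
i=4: 7!=114
i=5: 82!=114
i=6: 2!=114
i=7: 3!=114
i=8: 8!=114

Not found, 9 comps


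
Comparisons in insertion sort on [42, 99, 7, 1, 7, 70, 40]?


Algorithm: insertion sort
Input: [42, 99, 7, 1, 7, 70, 40]
Sorted: [1, 7, 7, 40, 42, 70, 99]

15


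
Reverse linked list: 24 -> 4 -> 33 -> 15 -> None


Step 1: curr=24, set curr.next=prev(None) | reversed so far: 24
Step 2: curr=4, set curr.next=prev(24) | reversed so far: 4 -> 24
Step 3: curr=33, set curr.next=prev(4) | reversed so far: 33 -> 4 -> 24
Step 4: curr=15, set curr.next=prev(33) | reversed so far: 15 -> 33 -> 4 -> 24

15 -> 33 -> 4 -> 24 -> None


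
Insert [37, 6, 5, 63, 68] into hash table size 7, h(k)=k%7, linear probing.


Insert 37: h=2 -> slot 2
Insert 6: h=6 -> slot 6
Insert 5: h=5 -> slot 5
Insert 63: h=0 -> slot 0
Insert 68: h=5, 3 probes -> slot 1

Table: [63, 68, 37, None, None, 5, 6]


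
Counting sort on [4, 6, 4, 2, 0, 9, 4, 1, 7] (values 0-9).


Input: [4, 6, 4, 2, 0, 9, 4, 1, 7]
Counts: [1, 1, 1, 0, 3, 0, 1, 1, 0, 1]

Sorted: [0, 1, 2, 4, 4, 4, 6, 7, 9]


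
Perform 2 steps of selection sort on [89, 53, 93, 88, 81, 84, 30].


Initial: [89, 53, 93, 88, 81, 84, 30]
Step 1: min=30 at 6
  Swap: [30, 53, 93, 88, 81, 84, 89]
Step 2: min=53 at 1
  Swap: [30, 53, 93, 88, 81, 84, 89]

After 2 steps: [30, 53, 93, 88, 81, 84, 89]


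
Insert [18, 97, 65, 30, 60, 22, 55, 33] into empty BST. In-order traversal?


Insert 18: root
Insert 97: R from 18
Insert 65: R from 18 -> L from 97
Insert 30: R from 18 -> L from 97 -> L from 65
Insert 60: R from 18 -> L from 97 -> L from 65 -> R from 30
Insert 22: R from 18 -> L from 97 -> L from 65 -> L from 30
Insert 55: R from 18 -> L from 97 -> L from 65 -> R from 30 -> L from 60
Insert 33: R from 18 -> L from 97 -> L from 65 -> R from 30 -> L from 60 -> L from 55

In-order: [18, 22, 30, 33, 55, 60, 65, 97]


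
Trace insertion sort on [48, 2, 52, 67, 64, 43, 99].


Initial: [48, 2, 52, 67, 64, 43, 99]
Insert 2: [2, 48, 52, 67, 64, 43, 99]
Insert 52: [2, 48, 52, 67, 64, 43, 99]
Insert 67: [2, 48, 52, 67, 64, 43, 99]
Insert 64: [2, 48, 52, 64, 67, 43, 99]
Insert 43: [2, 43, 48, 52, 64, 67, 99]
Insert 99: [2, 43, 48, 52, 64, 67, 99]

Sorted: [2, 43, 48, 52, 64, 67, 99]


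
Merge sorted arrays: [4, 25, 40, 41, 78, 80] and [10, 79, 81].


Take 4 from A
Take 10 from B
Take 25 from A
Take 40 from A
Take 41 from A
Take 78 from A
Take 79 from B
Take 80 from A

Merged: [4, 10, 25, 40, 41, 78, 79, 80, 81]


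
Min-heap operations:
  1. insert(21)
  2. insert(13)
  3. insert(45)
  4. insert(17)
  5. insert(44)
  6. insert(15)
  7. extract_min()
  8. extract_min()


insert(21) -> [21]
insert(13) -> [13, 21]
insert(45) -> [13, 21, 45]
insert(17) -> [13, 17, 45, 21]
insert(44) -> [13, 17, 45, 21, 44]
insert(15) -> [13, 17, 15, 21, 44, 45]
extract_min()->13, [15, 17, 45, 21, 44]
extract_min()->15, [17, 21, 45, 44]

Final heap: [17, 21, 45, 44]


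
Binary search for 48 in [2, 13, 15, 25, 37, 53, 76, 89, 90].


Step 1: lo=0, hi=8, mid=4, val=37
Step 2: lo=5, hi=8, mid=6, val=76
Step 3: lo=5, hi=5, mid=5, val=53

Not found


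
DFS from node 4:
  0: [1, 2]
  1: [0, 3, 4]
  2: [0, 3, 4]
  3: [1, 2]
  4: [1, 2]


Visit 4, push [2, 1]
Visit 1, push [3, 0]
Visit 0, push [2]
Visit 2, push [3]
Visit 3, push []

DFS order: [4, 1, 0, 2, 3]


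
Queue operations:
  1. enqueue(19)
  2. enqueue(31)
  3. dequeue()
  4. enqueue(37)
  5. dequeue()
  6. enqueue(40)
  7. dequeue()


enqueue(19) -> [19]
enqueue(31) -> [19, 31]
dequeue()->19, [31]
enqueue(37) -> [31, 37]
dequeue()->31, [37]
enqueue(40) -> [37, 40]
dequeue()->37, [40]

Final queue: [40]


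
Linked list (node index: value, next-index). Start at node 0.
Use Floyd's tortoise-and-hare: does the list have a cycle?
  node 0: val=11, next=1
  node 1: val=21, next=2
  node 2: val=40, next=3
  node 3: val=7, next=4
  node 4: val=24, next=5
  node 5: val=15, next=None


Floyd's tortoise (slow, +1) and hare (fast, +2):
  init: slow=0, fast=0
  step 1: slow=1, fast=2
  step 2: slow=2, fast=4
  step 3: fast 4->5->None, no cycle

Cycle: no


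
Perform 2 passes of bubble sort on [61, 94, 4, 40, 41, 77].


Initial: [61, 94, 4, 40, 41, 77]
Pass 1: [61, 4, 40, 41, 77, 94] (4 swaps)
Pass 2: [4, 40, 41, 61, 77, 94] (3 swaps)

After 2 passes: [4, 40, 41, 61, 77, 94]


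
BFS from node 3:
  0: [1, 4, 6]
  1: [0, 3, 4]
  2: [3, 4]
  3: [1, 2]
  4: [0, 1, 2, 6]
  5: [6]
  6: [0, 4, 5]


Visit 3, enqueue [1, 2]
Visit 1, enqueue [0, 4]
Visit 2, enqueue []
Visit 0, enqueue [6]
Visit 4, enqueue []
Visit 6, enqueue [5]
Visit 5, enqueue []

BFS order: [3, 1, 2, 0, 4, 6, 5]


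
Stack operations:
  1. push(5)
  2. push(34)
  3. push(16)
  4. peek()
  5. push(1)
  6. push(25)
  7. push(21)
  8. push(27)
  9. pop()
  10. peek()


push(5) -> [5]
push(34) -> [5, 34]
push(16) -> [5, 34, 16]
peek()->16
push(1) -> [5, 34, 16, 1]
push(25) -> [5, 34, 16, 1, 25]
push(21) -> [5, 34, 16, 1, 25, 21]
push(27) -> [5, 34, 16, 1, 25, 21, 27]
pop()->27, [5, 34, 16, 1, 25, 21]
peek()->21

Final stack: [5, 34, 16, 1, 25, 21]


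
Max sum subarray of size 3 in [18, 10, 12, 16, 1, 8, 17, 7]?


[0:3]: 40
[1:4]: 38
[2:5]: 29
[3:6]: 25
[4:7]: 26
[5:8]: 32

Max: 40 at [0:3]


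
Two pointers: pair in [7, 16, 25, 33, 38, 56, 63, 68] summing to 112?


lo=0(7)+hi=7(68)=75
lo=1(16)+hi=7(68)=84
lo=2(25)+hi=7(68)=93
lo=3(33)+hi=7(68)=101
lo=4(38)+hi=7(68)=106
lo=5(56)+hi=7(68)=124
lo=5(56)+hi=6(63)=119

No pair found


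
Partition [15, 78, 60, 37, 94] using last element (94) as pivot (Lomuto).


Pivot: 94
  15 <= 94: advance i (no swap)
  78 <= 94: advance i (no swap)
  60 <= 94: advance i (no swap)
  37 <= 94: advance i (no swap)
Place pivot at 4: [15, 78, 60, 37, 94]

Partitioned: [15, 78, 60, 37, 94]


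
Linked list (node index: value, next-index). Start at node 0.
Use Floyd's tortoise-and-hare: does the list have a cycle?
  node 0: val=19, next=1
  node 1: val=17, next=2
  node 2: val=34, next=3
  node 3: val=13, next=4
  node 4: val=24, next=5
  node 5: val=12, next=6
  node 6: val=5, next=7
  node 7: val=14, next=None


Floyd's tortoise (slow, +1) and hare (fast, +2):
  init: slow=0, fast=0
  step 1: slow=1, fast=2
  step 2: slow=2, fast=4
  step 3: slow=3, fast=6
  step 4: fast 6->7->None, no cycle

Cycle: no


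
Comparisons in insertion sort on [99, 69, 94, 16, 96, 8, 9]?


Algorithm: insertion sort
Input: [99, 69, 94, 16, 96, 8, 9]
Sorted: [8, 9, 16, 69, 94, 96, 99]

19


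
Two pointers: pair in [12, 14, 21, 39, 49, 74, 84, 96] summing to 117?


lo=0(12)+hi=7(96)=108
lo=1(14)+hi=7(96)=110
lo=2(21)+hi=7(96)=117

Yes: 21+96=117


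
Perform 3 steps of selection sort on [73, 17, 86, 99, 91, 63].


Initial: [73, 17, 86, 99, 91, 63]
Step 1: min=17 at 1
  Swap: [17, 73, 86, 99, 91, 63]
Step 2: min=63 at 5
  Swap: [17, 63, 86, 99, 91, 73]
Step 3: min=73 at 5
  Swap: [17, 63, 73, 99, 91, 86]

After 3 steps: [17, 63, 73, 99, 91, 86]


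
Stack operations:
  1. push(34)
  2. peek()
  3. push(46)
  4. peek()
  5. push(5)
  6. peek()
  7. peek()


push(34) -> [34]
peek()->34
push(46) -> [34, 46]
peek()->46
push(5) -> [34, 46, 5]
peek()->5
peek()->5

Final stack: [34, 46, 5]


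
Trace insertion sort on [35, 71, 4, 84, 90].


Initial: [35, 71, 4, 84, 90]
Insert 71: [35, 71, 4, 84, 90]
Insert 4: [4, 35, 71, 84, 90]
Insert 84: [4, 35, 71, 84, 90]
Insert 90: [4, 35, 71, 84, 90]

Sorted: [4, 35, 71, 84, 90]


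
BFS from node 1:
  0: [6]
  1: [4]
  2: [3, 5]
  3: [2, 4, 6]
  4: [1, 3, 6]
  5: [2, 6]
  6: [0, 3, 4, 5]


Visit 1, enqueue [4]
Visit 4, enqueue [3, 6]
Visit 3, enqueue [2]
Visit 6, enqueue [0, 5]
Visit 2, enqueue []
Visit 0, enqueue []
Visit 5, enqueue []

BFS order: [1, 4, 3, 6, 2, 0, 5]


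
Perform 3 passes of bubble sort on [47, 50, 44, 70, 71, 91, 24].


Initial: [47, 50, 44, 70, 71, 91, 24]
Pass 1: [47, 44, 50, 70, 71, 24, 91] (2 swaps)
Pass 2: [44, 47, 50, 70, 24, 71, 91] (2 swaps)
Pass 3: [44, 47, 50, 24, 70, 71, 91] (1 swaps)

After 3 passes: [44, 47, 50, 24, 70, 71, 91]


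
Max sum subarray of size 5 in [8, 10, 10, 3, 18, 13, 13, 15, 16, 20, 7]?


[0:5]: 49
[1:6]: 54
[2:7]: 57
[3:8]: 62
[4:9]: 75
[5:10]: 77
[6:11]: 71

Max: 77 at [5:10]


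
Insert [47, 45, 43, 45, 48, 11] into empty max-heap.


Insert 47: [47]
Insert 45: [47, 45]
Insert 43: [47, 45, 43]
Insert 45: [47, 45, 43, 45]
Insert 48: [48, 47, 43, 45, 45]
Insert 11: [48, 47, 43, 45, 45, 11]

Final heap: [48, 47, 43, 45, 45, 11]


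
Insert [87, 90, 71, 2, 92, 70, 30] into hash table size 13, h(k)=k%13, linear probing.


Insert 87: h=9 -> slot 9
Insert 90: h=12 -> slot 12
Insert 71: h=6 -> slot 6
Insert 2: h=2 -> slot 2
Insert 92: h=1 -> slot 1
Insert 70: h=5 -> slot 5
Insert 30: h=4 -> slot 4

Table: [None, 92, 2, None, 30, 70, 71, None, None, 87, None, None, 90]


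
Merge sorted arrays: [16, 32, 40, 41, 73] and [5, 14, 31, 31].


Take 5 from B
Take 14 from B
Take 16 from A
Take 31 from B
Take 31 from B

Merged: [5, 14, 16, 31, 31, 32, 40, 41, 73]


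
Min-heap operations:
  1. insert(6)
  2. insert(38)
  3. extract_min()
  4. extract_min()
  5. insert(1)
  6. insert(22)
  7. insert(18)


insert(6) -> [6]
insert(38) -> [6, 38]
extract_min()->6, [38]
extract_min()->38, []
insert(1) -> [1]
insert(22) -> [1, 22]
insert(18) -> [1, 22, 18]

Final heap: [1, 22, 18]


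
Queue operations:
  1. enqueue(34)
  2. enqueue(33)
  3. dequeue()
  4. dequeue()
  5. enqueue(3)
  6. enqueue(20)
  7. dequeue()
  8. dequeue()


enqueue(34) -> [34]
enqueue(33) -> [34, 33]
dequeue()->34, [33]
dequeue()->33, []
enqueue(3) -> [3]
enqueue(20) -> [3, 20]
dequeue()->3, [20]
dequeue()->20, []

Final queue: []


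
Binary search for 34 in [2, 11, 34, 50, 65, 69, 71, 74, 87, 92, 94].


Step 1: lo=0, hi=10, mid=5, val=69
Step 2: lo=0, hi=4, mid=2, val=34

Found at index 2


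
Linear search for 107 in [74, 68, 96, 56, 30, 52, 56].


i=0: 74!=107
i=1: 68!=107
i=2: 96!=107
i=3: 56!=107
i=4: 30!=107
i=5: 52!=107
i=6: 56!=107

Not found, 7 comps


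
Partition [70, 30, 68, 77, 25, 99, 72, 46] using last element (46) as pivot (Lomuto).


Pivot: 46
  30 <= 46: swap -> [30, 70, 68, 77, 25, 99, 72, 46]
  25 <= 46: swap -> [30, 25, 68, 77, 70, 99, 72, 46]
Place pivot at 2: [30, 25, 46, 77, 70, 99, 72, 68]

Partitioned: [30, 25, 46, 77, 70, 99, 72, 68]


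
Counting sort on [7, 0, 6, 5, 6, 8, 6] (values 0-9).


Input: [7, 0, 6, 5, 6, 8, 6]
Counts: [1, 0, 0, 0, 0, 1, 3, 1, 1, 0]

Sorted: [0, 5, 6, 6, 6, 7, 8]


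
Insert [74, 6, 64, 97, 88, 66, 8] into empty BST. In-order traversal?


Insert 74: root
Insert 6: L from 74
Insert 64: L from 74 -> R from 6
Insert 97: R from 74
Insert 88: R from 74 -> L from 97
Insert 66: L from 74 -> R from 6 -> R from 64
Insert 8: L from 74 -> R from 6 -> L from 64

In-order: [6, 8, 64, 66, 74, 88, 97]


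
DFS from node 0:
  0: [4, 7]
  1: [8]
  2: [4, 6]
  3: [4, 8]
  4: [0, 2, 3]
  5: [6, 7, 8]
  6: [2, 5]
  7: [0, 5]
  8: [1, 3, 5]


Visit 0, push [7, 4]
Visit 4, push [3, 2]
Visit 2, push [6]
Visit 6, push [5]
Visit 5, push [8, 7]
Visit 7, push []
Visit 8, push [3, 1]
Visit 1, push []
Visit 3, push []

DFS order: [0, 4, 2, 6, 5, 7, 8, 1, 3]


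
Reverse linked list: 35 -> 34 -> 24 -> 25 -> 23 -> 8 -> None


Step 1: curr=35, set curr.next=prev(None) | reversed so far: 35
Step 2: curr=34, set curr.next=prev(35) | reversed so far: 34 -> 35
Step 3: curr=24, set curr.next=prev(34) | reversed so far: 24 -> 34 -> 35
Step 4: curr=25, set curr.next=prev(24) | reversed so far: 25 -> 24 -> 34 -> 35
Step 5: curr=23, set curr.next=prev(25) | reversed so far: 23 -> 25 -> 24 -> 34 -> 35
Step 6: curr=8, set curr.next=prev(23) | reversed so far: 8 -> 23 -> 25 -> 24 -> 34 -> 35

8 -> 23 -> 25 -> 24 -> 34 -> 35 -> None


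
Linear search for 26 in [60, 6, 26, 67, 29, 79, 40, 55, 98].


i=0: 60!=26
i=1: 6!=26
i=2: 26==26 found!

Found at 2, 3 comps


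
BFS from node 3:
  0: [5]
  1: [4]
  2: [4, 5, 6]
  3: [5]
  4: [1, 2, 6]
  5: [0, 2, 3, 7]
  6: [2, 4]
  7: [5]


Visit 3, enqueue [5]
Visit 5, enqueue [0, 2, 7]
Visit 0, enqueue []
Visit 2, enqueue [4, 6]
Visit 7, enqueue []
Visit 4, enqueue [1]
Visit 6, enqueue []
Visit 1, enqueue []

BFS order: [3, 5, 0, 2, 7, 4, 6, 1]


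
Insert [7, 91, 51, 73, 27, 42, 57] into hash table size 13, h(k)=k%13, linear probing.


Insert 7: h=7 -> slot 7
Insert 91: h=0 -> slot 0
Insert 51: h=12 -> slot 12
Insert 73: h=8 -> slot 8
Insert 27: h=1 -> slot 1
Insert 42: h=3 -> slot 3
Insert 57: h=5 -> slot 5

Table: [91, 27, None, 42, None, 57, None, 7, 73, None, None, None, 51]


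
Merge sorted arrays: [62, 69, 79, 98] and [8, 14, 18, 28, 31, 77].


Take 8 from B
Take 14 from B
Take 18 from B
Take 28 from B
Take 31 from B
Take 62 from A
Take 69 from A
Take 77 from B

Merged: [8, 14, 18, 28, 31, 62, 69, 77, 79, 98]


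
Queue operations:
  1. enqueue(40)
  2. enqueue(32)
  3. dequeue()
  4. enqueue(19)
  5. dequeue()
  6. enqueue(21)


enqueue(40) -> [40]
enqueue(32) -> [40, 32]
dequeue()->40, [32]
enqueue(19) -> [32, 19]
dequeue()->32, [19]
enqueue(21) -> [19, 21]

Final queue: [19, 21]


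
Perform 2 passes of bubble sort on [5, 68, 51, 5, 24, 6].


Initial: [5, 68, 51, 5, 24, 6]
Pass 1: [5, 51, 5, 24, 6, 68] (4 swaps)
Pass 2: [5, 5, 24, 6, 51, 68] (3 swaps)

After 2 passes: [5, 5, 24, 6, 51, 68]


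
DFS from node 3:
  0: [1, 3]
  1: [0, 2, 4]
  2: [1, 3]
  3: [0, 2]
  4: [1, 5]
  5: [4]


Visit 3, push [2, 0]
Visit 0, push [1]
Visit 1, push [4, 2]
Visit 2, push []
Visit 4, push [5]
Visit 5, push []

DFS order: [3, 0, 1, 2, 4, 5]


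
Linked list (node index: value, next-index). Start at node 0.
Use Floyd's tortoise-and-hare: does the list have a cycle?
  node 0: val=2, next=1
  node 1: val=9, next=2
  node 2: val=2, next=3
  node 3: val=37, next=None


Floyd's tortoise (slow, +1) and hare (fast, +2):
  init: slow=0, fast=0
  step 1: slow=1, fast=2
  step 2: fast 2->3->None, no cycle

Cycle: no


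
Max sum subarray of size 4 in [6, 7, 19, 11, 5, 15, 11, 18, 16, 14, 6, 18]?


[0:4]: 43
[1:5]: 42
[2:6]: 50
[3:7]: 42
[4:8]: 49
[5:9]: 60
[6:10]: 59
[7:11]: 54
[8:12]: 54

Max: 60 at [5:9]


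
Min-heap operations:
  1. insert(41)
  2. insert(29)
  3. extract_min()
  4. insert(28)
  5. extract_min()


insert(41) -> [41]
insert(29) -> [29, 41]
extract_min()->29, [41]
insert(28) -> [28, 41]
extract_min()->28, [41]

Final heap: [41]


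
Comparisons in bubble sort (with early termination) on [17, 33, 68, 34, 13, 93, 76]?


Algorithm: bubble sort (with early termination)
Input: [17, 33, 68, 34, 13, 93, 76]
Sorted: [13, 17, 33, 34, 68, 76, 93]

20


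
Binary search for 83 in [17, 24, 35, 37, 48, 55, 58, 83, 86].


Step 1: lo=0, hi=8, mid=4, val=48
Step 2: lo=5, hi=8, mid=6, val=58
Step 3: lo=7, hi=8, mid=7, val=83

Found at index 7


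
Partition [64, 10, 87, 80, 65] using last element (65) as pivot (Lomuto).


Pivot: 65
  64 <= 65: advance i (no swap)
  10 <= 65: advance i (no swap)
Place pivot at 2: [64, 10, 65, 80, 87]

Partitioned: [64, 10, 65, 80, 87]


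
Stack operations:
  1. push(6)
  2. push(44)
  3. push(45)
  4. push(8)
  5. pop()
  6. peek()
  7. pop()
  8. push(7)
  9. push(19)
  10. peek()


push(6) -> [6]
push(44) -> [6, 44]
push(45) -> [6, 44, 45]
push(8) -> [6, 44, 45, 8]
pop()->8, [6, 44, 45]
peek()->45
pop()->45, [6, 44]
push(7) -> [6, 44, 7]
push(19) -> [6, 44, 7, 19]
peek()->19

Final stack: [6, 44, 7, 19]


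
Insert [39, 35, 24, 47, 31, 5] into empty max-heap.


Insert 39: [39]
Insert 35: [39, 35]
Insert 24: [39, 35, 24]
Insert 47: [47, 39, 24, 35]
Insert 31: [47, 39, 24, 35, 31]
Insert 5: [47, 39, 24, 35, 31, 5]

Final heap: [47, 39, 24, 35, 31, 5]


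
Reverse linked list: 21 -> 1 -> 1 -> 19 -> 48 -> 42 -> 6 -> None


Step 1: curr=21, set curr.next=prev(None) | reversed so far: 21
Step 2: curr=1, set curr.next=prev(21) | reversed so far: 1 -> 21
Step 3: curr=1, set curr.next=prev(1) | reversed so far: 1 -> 1 -> 21
Step 4: curr=19, set curr.next=prev(1) | reversed so far: 19 -> 1 -> 1 -> 21
Step 5: curr=48, set curr.next=prev(19) | reversed so far: 48 -> 19 -> 1 -> 1 -> 21
Step 6: curr=42, set curr.next=prev(48) | reversed so far: 42 -> 48 -> 19 -> 1 -> 1 -> 21
Step 7: curr=6, set curr.next=prev(42) | reversed so far: 6 -> 42 -> 48 -> 19 -> 1 -> 1 -> 21

6 -> 42 -> 48 -> 19 -> 1 -> 1 -> 21 -> None


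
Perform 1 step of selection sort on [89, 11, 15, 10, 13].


Initial: [89, 11, 15, 10, 13]
Step 1: min=10 at 3
  Swap: [10, 11, 15, 89, 13]

After 1 step: [10, 11, 15, 89, 13]


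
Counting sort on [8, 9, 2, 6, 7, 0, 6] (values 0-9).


Input: [8, 9, 2, 6, 7, 0, 6]
Counts: [1, 0, 1, 0, 0, 0, 2, 1, 1, 1]

Sorted: [0, 2, 6, 6, 7, 8, 9]


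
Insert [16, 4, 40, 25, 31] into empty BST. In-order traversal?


Insert 16: root
Insert 4: L from 16
Insert 40: R from 16
Insert 25: R from 16 -> L from 40
Insert 31: R from 16 -> L from 40 -> R from 25

In-order: [4, 16, 25, 31, 40]


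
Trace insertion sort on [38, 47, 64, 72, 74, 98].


Initial: [38, 47, 64, 72, 74, 98]
Insert 47: [38, 47, 64, 72, 74, 98]
Insert 64: [38, 47, 64, 72, 74, 98]
Insert 72: [38, 47, 64, 72, 74, 98]
Insert 74: [38, 47, 64, 72, 74, 98]
Insert 98: [38, 47, 64, 72, 74, 98]

Sorted: [38, 47, 64, 72, 74, 98]


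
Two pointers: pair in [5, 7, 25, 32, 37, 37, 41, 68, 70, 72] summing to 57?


lo=0(5)+hi=9(72)=77
lo=0(5)+hi=8(70)=75
lo=0(5)+hi=7(68)=73
lo=0(5)+hi=6(41)=46
lo=1(7)+hi=6(41)=48
lo=2(25)+hi=6(41)=66
lo=2(25)+hi=5(37)=62
lo=2(25)+hi=4(37)=62
lo=2(25)+hi=3(32)=57

Yes: 25+32=57


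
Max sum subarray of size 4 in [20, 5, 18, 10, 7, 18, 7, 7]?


[0:4]: 53
[1:5]: 40
[2:6]: 53
[3:7]: 42
[4:8]: 39

Max: 53 at [0:4]


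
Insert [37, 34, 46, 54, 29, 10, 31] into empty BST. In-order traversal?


Insert 37: root
Insert 34: L from 37
Insert 46: R from 37
Insert 54: R from 37 -> R from 46
Insert 29: L from 37 -> L from 34
Insert 10: L from 37 -> L from 34 -> L from 29
Insert 31: L from 37 -> L from 34 -> R from 29

In-order: [10, 29, 31, 34, 37, 46, 54]


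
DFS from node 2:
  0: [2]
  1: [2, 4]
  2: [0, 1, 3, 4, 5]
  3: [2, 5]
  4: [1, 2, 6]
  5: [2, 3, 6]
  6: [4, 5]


Visit 2, push [5, 4, 3, 1, 0]
Visit 0, push []
Visit 1, push [4]
Visit 4, push [6]
Visit 6, push [5]
Visit 5, push [3]
Visit 3, push []

DFS order: [2, 0, 1, 4, 6, 5, 3]


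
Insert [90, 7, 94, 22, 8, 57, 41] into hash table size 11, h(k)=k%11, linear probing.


Insert 90: h=2 -> slot 2
Insert 7: h=7 -> slot 7
Insert 94: h=6 -> slot 6
Insert 22: h=0 -> slot 0
Insert 8: h=8 -> slot 8
Insert 57: h=2, 1 probes -> slot 3
Insert 41: h=8, 1 probes -> slot 9

Table: [22, None, 90, 57, None, None, 94, 7, 8, 41, None]


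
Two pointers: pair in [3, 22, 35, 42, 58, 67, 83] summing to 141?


lo=0(3)+hi=6(83)=86
lo=1(22)+hi=6(83)=105
lo=2(35)+hi=6(83)=118
lo=3(42)+hi=6(83)=125
lo=4(58)+hi=6(83)=141

Yes: 58+83=141


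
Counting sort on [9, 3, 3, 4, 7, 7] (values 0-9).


Input: [9, 3, 3, 4, 7, 7]
Counts: [0, 0, 0, 2, 1, 0, 0, 2, 0, 1]

Sorted: [3, 3, 4, 7, 7, 9]


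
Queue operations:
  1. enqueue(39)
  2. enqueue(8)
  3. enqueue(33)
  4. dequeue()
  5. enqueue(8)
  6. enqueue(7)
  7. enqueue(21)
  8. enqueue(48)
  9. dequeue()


enqueue(39) -> [39]
enqueue(8) -> [39, 8]
enqueue(33) -> [39, 8, 33]
dequeue()->39, [8, 33]
enqueue(8) -> [8, 33, 8]
enqueue(7) -> [8, 33, 8, 7]
enqueue(21) -> [8, 33, 8, 7, 21]
enqueue(48) -> [8, 33, 8, 7, 21, 48]
dequeue()->8, [33, 8, 7, 21, 48]

Final queue: [33, 8, 7, 21, 48]


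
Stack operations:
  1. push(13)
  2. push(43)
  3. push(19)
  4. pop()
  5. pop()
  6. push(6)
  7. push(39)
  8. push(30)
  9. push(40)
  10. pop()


push(13) -> [13]
push(43) -> [13, 43]
push(19) -> [13, 43, 19]
pop()->19, [13, 43]
pop()->43, [13]
push(6) -> [13, 6]
push(39) -> [13, 6, 39]
push(30) -> [13, 6, 39, 30]
push(40) -> [13, 6, 39, 30, 40]
pop()->40, [13, 6, 39, 30]

Final stack: [13, 6, 39, 30]


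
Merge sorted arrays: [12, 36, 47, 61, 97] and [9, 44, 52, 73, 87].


Take 9 from B
Take 12 from A
Take 36 from A
Take 44 from B
Take 47 from A
Take 52 from B
Take 61 from A
Take 73 from B
Take 87 from B

Merged: [9, 12, 36, 44, 47, 52, 61, 73, 87, 97]


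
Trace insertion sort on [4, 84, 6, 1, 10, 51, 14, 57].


Initial: [4, 84, 6, 1, 10, 51, 14, 57]
Insert 84: [4, 84, 6, 1, 10, 51, 14, 57]
Insert 6: [4, 6, 84, 1, 10, 51, 14, 57]
Insert 1: [1, 4, 6, 84, 10, 51, 14, 57]
Insert 10: [1, 4, 6, 10, 84, 51, 14, 57]
Insert 51: [1, 4, 6, 10, 51, 84, 14, 57]
Insert 14: [1, 4, 6, 10, 14, 51, 84, 57]
Insert 57: [1, 4, 6, 10, 14, 51, 57, 84]

Sorted: [1, 4, 6, 10, 14, 51, 57, 84]


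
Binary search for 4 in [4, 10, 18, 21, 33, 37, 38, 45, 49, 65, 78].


Step 1: lo=0, hi=10, mid=5, val=37
Step 2: lo=0, hi=4, mid=2, val=18
Step 3: lo=0, hi=1, mid=0, val=4

Found at index 0


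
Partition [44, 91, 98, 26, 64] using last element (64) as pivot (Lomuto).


Pivot: 64
  44 <= 64: advance i (no swap)
  26 <= 64: swap -> [44, 26, 98, 91, 64]
Place pivot at 2: [44, 26, 64, 91, 98]

Partitioned: [44, 26, 64, 91, 98]


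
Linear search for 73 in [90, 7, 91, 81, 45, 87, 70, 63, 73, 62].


i=0: 90!=73
i=1: 7!=73
i=2: 91!=73
i=3: 81!=73
i=4: 45!=73
i=5: 87!=73
i=6: 70!=73
i=7: 63!=73
i=8: 73==73 found!

Found at 8, 9 comps


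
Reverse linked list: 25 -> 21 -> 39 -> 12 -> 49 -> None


Step 1: curr=25, set curr.next=prev(None) | reversed so far: 25
Step 2: curr=21, set curr.next=prev(25) | reversed so far: 21 -> 25
Step 3: curr=39, set curr.next=prev(21) | reversed so far: 39 -> 21 -> 25
Step 4: curr=12, set curr.next=prev(39) | reversed so far: 12 -> 39 -> 21 -> 25
Step 5: curr=49, set curr.next=prev(12) | reversed so far: 49 -> 12 -> 39 -> 21 -> 25

49 -> 12 -> 39 -> 21 -> 25 -> None


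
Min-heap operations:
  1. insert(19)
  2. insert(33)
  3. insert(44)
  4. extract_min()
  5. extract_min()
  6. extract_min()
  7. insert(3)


insert(19) -> [19]
insert(33) -> [19, 33]
insert(44) -> [19, 33, 44]
extract_min()->19, [33, 44]
extract_min()->33, [44]
extract_min()->44, []
insert(3) -> [3]

Final heap: [3]


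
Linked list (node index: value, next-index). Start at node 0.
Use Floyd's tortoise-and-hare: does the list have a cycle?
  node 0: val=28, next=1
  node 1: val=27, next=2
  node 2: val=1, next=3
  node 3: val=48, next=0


Floyd's tortoise (slow, +1) and hare (fast, +2):
  init: slow=0, fast=0
  step 1: slow=1, fast=2
  step 2: slow=2, fast=0
  step 3: slow=3, fast=2
  step 4: slow=0, fast=0
  slow == fast at node 0: cycle detected

Cycle: yes


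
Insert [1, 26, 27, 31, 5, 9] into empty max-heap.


Insert 1: [1]
Insert 26: [26, 1]
Insert 27: [27, 1, 26]
Insert 31: [31, 27, 26, 1]
Insert 5: [31, 27, 26, 1, 5]
Insert 9: [31, 27, 26, 1, 5, 9]

Final heap: [31, 27, 26, 1, 5, 9]


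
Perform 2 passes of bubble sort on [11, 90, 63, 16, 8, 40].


Initial: [11, 90, 63, 16, 8, 40]
Pass 1: [11, 63, 16, 8, 40, 90] (4 swaps)
Pass 2: [11, 16, 8, 40, 63, 90] (3 swaps)

After 2 passes: [11, 16, 8, 40, 63, 90]


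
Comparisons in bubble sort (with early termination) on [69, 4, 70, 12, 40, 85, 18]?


Algorithm: bubble sort (with early termination)
Input: [69, 4, 70, 12, 40, 85, 18]
Sorted: [4, 12, 18, 40, 69, 70, 85]

20


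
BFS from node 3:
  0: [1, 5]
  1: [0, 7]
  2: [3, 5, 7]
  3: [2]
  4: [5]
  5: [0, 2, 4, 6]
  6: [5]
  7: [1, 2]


Visit 3, enqueue [2]
Visit 2, enqueue [5, 7]
Visit 5, enqueue [0, 4, 6]
Visit 7, enqueue [1]
Visit 0, enqueue []
Visit 4, enqueue []
Visit 6, enqueue []
Visit 1, enqueue []

BFS order: [3, 2, 5, 7, 0, 4, 6, 1]


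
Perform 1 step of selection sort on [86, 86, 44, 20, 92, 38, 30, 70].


Initial: [86, 86, 44, 20, 92, 38, 30, 70]
Step 1: min=20 at 3
  Swap: [20, 86, 44, 86, 92, 38, 30, 70]

After 1 step: [20, 86, 44, 86, 92, 38, 30, 70]


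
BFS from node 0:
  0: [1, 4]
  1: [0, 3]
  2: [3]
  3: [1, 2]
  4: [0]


Visit 0, enqueue [1, 4]
Visit 1, enqueue [3]
Visit 4, enqueue []
Visit 3, enqueue [2]
Visit 2, enqueue []

BFS order: [0, 1, 4, 3, 2]


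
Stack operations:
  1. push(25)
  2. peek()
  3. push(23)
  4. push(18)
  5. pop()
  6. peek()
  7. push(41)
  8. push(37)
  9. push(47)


push(25) -> [25]
peek()->25
push(23) -> [25, 23]
push(18) -> [25, 23, 18]
pop()->18, [25, 23]
peek()->23
push(41) -> [25, 23, 41]
push(37) -> [25, 23, 41, 37]
push(47) -> [25, 23, 41, 37, 47]

Final stack: [25, 23, 41, 37, 47]


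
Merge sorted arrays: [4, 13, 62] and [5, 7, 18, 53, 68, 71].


Take 4 from A
Take 5 from B
Take 7 from B
Take 13 from A
Take 18 from B
Take 53 from B
Take 62 from A

Merged: [4, 5, 7, 13, 18, 53, 62, 68, 71]


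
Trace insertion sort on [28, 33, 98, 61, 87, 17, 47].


Initial: [28, 33, 98, 61, 87, 17, 47]
Insert 33: [28, 33, 98, 61, 87, 17, 47]
Insert 98: [28, 33, 98, 61, 87, 17, 47]
Insert 61: [28, 33, 61, 98, 87, 17, 47]
Insert 87: [28, 33, 61, 87, 98, 17, 47]
Insert 17: [17, 28, 33, 61, 87, 98, 47]
Insert 47: [17, 28, 33, 47, 61, 87, 98]

Sorted: [17, 28, 33, 47, 61, 87, 98]


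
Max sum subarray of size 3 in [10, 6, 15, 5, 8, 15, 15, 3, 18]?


[0:3]: 31
[1:4]: 26
[2:5]: 28
[3:6]: 28
[4:7]: 38
[5:8]: 33
[6:9]: 36

Max: 38 at [4:7]


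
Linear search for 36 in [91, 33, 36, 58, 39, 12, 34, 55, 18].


i=0: 91!=36
i=1: 33!=36
i=2: 36==36 found!

Found at 2, 3 comps


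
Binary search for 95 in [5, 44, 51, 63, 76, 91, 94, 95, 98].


Step 1: lo=0, hi=8, mid=4, val=76
Step 2: lo=5, hi=8, mid=6, val=94
Step 3: lo=7, hi=8, mid=7, val=95

Found at index 7


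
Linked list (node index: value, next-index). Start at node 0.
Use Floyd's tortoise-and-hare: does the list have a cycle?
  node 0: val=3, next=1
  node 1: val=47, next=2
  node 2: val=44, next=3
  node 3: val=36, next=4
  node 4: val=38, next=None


Floyd's tortoise (slow, +1) and hare (fast, +2):
  init: slow=0, fast=0
  step 1: slow=1, fast=2
  step 2: slow=2, fast=4
  step 3: fast -> None, no cycle

Cycle: no


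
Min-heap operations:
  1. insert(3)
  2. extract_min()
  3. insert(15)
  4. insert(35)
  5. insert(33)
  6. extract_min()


insert(3) -> [3]
extract_min()->3, []
insert(15) -> [15]
insert(35) -> [15, 35]
insert(33) -> [15, 35, 33]
extract_min()->15, [33, 35]

Final heap: [33, 35]


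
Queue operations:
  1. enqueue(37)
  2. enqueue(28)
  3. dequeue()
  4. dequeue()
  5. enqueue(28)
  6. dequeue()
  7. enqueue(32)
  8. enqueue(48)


enqueue(37) -> [37]
enqueue(28) -> [37, 28]
dequeue()->37, [28]
dequeue()->28, []
enqueue(28) -> [28]
dequeue()->28, []
enqueue(32) -> [32]
enqueue(48) -> [32, 48]

Final queue: [32, 48]


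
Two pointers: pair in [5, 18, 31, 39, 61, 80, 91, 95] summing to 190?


lo=0(5)+hi=7(95)=100
lo=1(18)+hi=7(95)=113
lo=2(31)+hi=7(95)=126
lo=3(39)+hi=7(95)=134
lo=4(61)+hi=7(95)=156
lo=5(80)+hi=7(95)=175
lo=6(91)+hi=7(95)=186

No pair found


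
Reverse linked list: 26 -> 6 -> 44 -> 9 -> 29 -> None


Step 1: curr=26, set curr.next=prev(None) | reversed so far: 26
Step 2: curr=6, set curr.next=prev(26) | reversed so far: 6 -> 26
Step 3: curr=44, set curr.next=prev(6) | reversed so far: 44 -> 6 -> 26
Step 4: curr=9, set curr.next=prev(44) | reversed so far: 9 -> 44 -> 6 -> 26
Step 5: curr=29, set curr.next=prev(9) | reversed so far: 29 -> 9 -> 44 -> 6 -> 26

29 -> 9 -> 44 -> 6 -> 26 -> None


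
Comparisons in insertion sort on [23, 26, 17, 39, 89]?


Algorithm: insertion sort
Input: [23, 26, 17, 39, 89]
Sorted: [17, 23, 26, 39, 89]

5


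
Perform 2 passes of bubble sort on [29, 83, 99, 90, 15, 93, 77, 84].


Initial: [29, 83, 99, 90, 15, 93, 77, 84]
Pass 1: [29, 83, 90, 15, 93, 77, 84, 99] (5 swaps)
Pass 2: [29, 83, 15, 90, 77, 84, 93, 99] (3 swaps)

After 2 passes: [29, 83, 15, 90, 77, 84, 93, 99]


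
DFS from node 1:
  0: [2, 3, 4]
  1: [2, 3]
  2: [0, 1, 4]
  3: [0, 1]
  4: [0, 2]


Visit 1, push [3, 2]
Visit 2, push [4, 0]
Visit 0, push [4, 3]
Visit 3, push []
Visit 4, push []

DFS order: [1, 2, 0, 3, 4]


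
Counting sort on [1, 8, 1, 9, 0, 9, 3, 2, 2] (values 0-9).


Input: [1, 8, 1, 9, 0, 9, 3, 2, 2]
Counts: [1, 2, 2, 1, 0, 0, 0, 0, 1, 2]

Sorted: [0, 1, 1, 2, 2, 3, 8, 9, 9]


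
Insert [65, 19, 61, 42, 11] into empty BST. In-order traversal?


Insert 65: root
Insert 19: L from 65
Insert 61: L from 65 -> R from 19
Insert 42: L from 65 -> R from 19 -> L from 61
Insert 11: L from 65 -> L from 19

In-order: [11, 19, 42, 61, 65]


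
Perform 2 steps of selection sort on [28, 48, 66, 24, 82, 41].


Initial: [28, 48, 66, 24, 82, 41]
Step 1: min=24 at 3
  Swap: [24, 48, 66, 28, 82, 41]
Step 2: min=28 at 3
  Swap: [24, 28, 66, 48, 82, 41]

After 2 steps: [24, 28, 66, 48, 82, 41]


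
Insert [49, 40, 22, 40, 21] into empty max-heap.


Insert 49: [49]
Insert 40: [49, 40]
Insert 22: [49, 40, 22]
Insert 40: [49, 40, 22, 40]
Insert 21: [49, 40, 22, 40, 21]

Final heap: [49, 40, 22, 40, 21]


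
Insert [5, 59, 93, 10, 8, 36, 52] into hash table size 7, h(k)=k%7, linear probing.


Insert 5: h=5 -> slot 5
Insert 59: h=3 -> slot 3
Insert 93: h=2 -> slot 2
Insert 10: h=3, 1 probes -> slot 4
Insert 8: h=1 -> slot 1
Insert 36: h=1, 5 probes -> slot 6
Insert 52: h=3, 4 probes -> slot 0

Table: [52, 8, 93, 59, 10, 5, 36]


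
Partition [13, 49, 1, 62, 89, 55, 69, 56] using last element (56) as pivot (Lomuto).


Pivot: 56
  13 <= 56: advance i (no swap)
  49 <= 56: advance i (no swap)
  1 <= 56: advance i (no swap)
  55 <= 56: swap -> [13, 49, 1, 55, 89, 62, 69, 56]
Place pivot at 4: [13, 49, 1, 55, 56, 62, 69, 89]

Partitioned: [13, 49, 1, 55, 56, 62, 69, 89]


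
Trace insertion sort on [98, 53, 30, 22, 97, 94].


Initial: [98, 53, 30, 22, 97, 94]
Insert 53: [53, 98, 30, 22, 97, 94]
Insert 30: [30, 53, 98, 22, 97, 94]
Insert 22: [22, 30, 53, 98, 97, 94]
Insert 97: [22, 30, 53, 97, 98, 94]
Insert 94: [22, 30, 53, 94, 97, 98]

Sorted: [22, 30, 53, 94, 97, 98]


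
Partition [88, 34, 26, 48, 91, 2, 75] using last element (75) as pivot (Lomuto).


Pivot: 75
  34 <= 75: swap -> [34, 88, 26, 48, 91, 2, 75]
  26 <= 75: swap -> [34, 26, 88, 48, 91, 2, 75]
  48 <= 75: swap -> [34, 26, 48, 88, 91, 2, 75]
  2 <= 75: swap -> [34, 26, 48, 2, 91, 88, 75]
Place pivot at 4: [34, 26, 48, 2, 75, 88, 91]

Partitioned: [34, 26, 48, 2, 75, 88, 91]


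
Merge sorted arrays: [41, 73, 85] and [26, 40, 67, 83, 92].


Take 26 from B
Take 40 from B
Take 41 from A
Take 67 from B
Take 73 from A
Take 83 from B
Take 85 from A

Merged: [26, 40, 41, 67, 73, 83, 85, 92]


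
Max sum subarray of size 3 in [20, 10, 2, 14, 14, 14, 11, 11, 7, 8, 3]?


[0:3]: 32
[1:4]: 26
[2:5]: 30
[3:6]: 42
[4:7]: 39
[5:8]: 36
[6:9]: 29
[7:10]: 26
[8:11]: 18

Max: 42 at [3:6]


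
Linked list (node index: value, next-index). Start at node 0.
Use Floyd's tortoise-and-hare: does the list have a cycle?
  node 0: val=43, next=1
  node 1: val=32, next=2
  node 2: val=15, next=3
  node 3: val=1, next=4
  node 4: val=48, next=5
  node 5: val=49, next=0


Floyd's tortoise (slow, +1) and hare (fast, +2):
  init: slow=0, fast=0
  step 1: slow=1, fast=2
  step 2: slow=2, fast=4
  step 3: slow=3, fast=0
  step 4: slow=4, fast=2
  step 5: slow=5, fast=4
  step 6: slow=0, fast=0
  slow == fast at node 0: cycle detected

Cycle: yes


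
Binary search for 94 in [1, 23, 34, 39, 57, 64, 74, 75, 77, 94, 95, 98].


Step 1: lo=0, hi=11, mid=5, val=64
Step 2: lo=6, hi=11, mid=8, val=77
Step 3: lo=9, hi=11, mid=10, val=95
Step 4: lo=9, hi=9, mid=9, val=94

Found at index 9


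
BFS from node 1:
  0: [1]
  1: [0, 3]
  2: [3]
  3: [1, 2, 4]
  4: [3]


Visit 1, enqueue [0, 3]
Visit 0, enqueue []
Visit 3, enqueue [2, 4]
Visit 2, enqueue []
Visit 4, enqueue []

BFS order: [1, 0, 3, 2, 4]


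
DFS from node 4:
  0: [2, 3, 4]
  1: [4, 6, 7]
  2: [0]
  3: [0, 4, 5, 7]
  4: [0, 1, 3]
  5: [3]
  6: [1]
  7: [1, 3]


Visit 4, push [3, 1, 0]
Visit 0, push [3, 2]
Visit 2, push []
Visit 3, push [7, 5]
Visit 5, push []
Visit 7, push [1]
Visit 1, push [6]
Visit 6, push []

DFS order: [4, 0, 2, 3, 5, 7, 1, 6]


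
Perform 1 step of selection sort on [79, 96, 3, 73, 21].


Initial: [79, 96, 3, 73, 21]
Step 1: min=3 at 2
  Swap: [3, 96, 79, 73, 21]

After 1 step: [3, 96, 79, 73, 21]


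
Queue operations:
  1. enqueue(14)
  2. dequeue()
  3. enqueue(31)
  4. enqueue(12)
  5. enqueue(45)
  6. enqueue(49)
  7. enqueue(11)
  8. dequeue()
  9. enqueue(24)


enqueue(14) -> [14]
dequeue()->14, []
enqueue(31) -> [31]
enqueue(12) -> [31, 12]
enqueue(45) -> [31, 12, 45]
enqueue(49) -> [31, 12, 45, 49]
enqueue(11) -> [31, 12, 45, 49, 11]
dequeue()->31, [12, 45, 49, 11]
enqueue(24) -> [12, 45, 49, 11, 24]

Final queue: [12, 45, 49, 11, 24]


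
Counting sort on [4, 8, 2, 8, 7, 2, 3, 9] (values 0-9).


Input: [4, 8, 2, 8, 7, 2, 3, 9]
Counts: [0, 0, 2, 1, 1, 0, 0, 1, 2, 1]

Sorted: [2, 2, 3, 4, 7, 8, 8, 9]


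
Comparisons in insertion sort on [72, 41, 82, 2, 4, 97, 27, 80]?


Algorithm: insertion sort
Input: [72, 41, 82, 2, 4, 97, 27, 80]
Sorted: [2, 4, 27, 41, 72, 80, 82, 97]

18


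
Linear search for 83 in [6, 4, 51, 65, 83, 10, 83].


i=0: 6!=83
i=1: 4!=83
i=2: 51!=83
i=3: 65!=83
i=4: 83==83 found!

Found at 4, 5 comps


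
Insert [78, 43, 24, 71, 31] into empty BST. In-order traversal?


Insert 78: root
Insert 43: L from 78
Insert 24: L from 78 -> L from 43
Insert 71: L from 78 -> R from 43
Insert 31: L from 78 -> L from 43 -> R from 24

In-order: [24, 31, 43, 71, 78]


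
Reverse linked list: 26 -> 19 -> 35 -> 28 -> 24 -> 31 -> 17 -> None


Step 1: curr=26, set curr.next=prev(None) | reversed so far: 26
Step 2: curr=19, set curr.next=prev(26) | reversed so far: 19 -> 26
Step 3: curr=35, set curr.next=prev(19) | reversed so far: 35 -> 19 -> 26
Step 4: curr=28, set curr.next=prev(35) | reversed so far: 28 -> 35 -> 19 -> 26
Step 5: curr=24, set curr.next=prev(28) | reversed so far: 24 -> 28 -> 35 -> 19 -> 26
Step 6: curr=31, set curr.next=prev(24) | reversed so far: 31 -> 24 -> 28 -> 35 -> 19 -> 26
Step 7: curr=17, set curr.next=prev(31) | reversed so far: 17 -> 31 -> 24 -> 28 -> 35 -> 19 -> 26

17 -> 31 -> 24 -> 28 -> 35 -> 19 -> 26 -> None


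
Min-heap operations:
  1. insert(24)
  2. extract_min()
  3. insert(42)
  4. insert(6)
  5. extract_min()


insert(24) -> [24]
extract_min()->24, []
insert(42) -> [42]
insert(6) -> [6, 42]
extract_min()->6, [42]

Final heap: [42]


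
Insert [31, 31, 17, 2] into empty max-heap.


Insert 31: [31]
Insert 31: [31, 31]
Insert 17: [31, 31, 17]
Insert 2: [31, 31, 17, 2]

Final heap: [31, 31, 17, 2]


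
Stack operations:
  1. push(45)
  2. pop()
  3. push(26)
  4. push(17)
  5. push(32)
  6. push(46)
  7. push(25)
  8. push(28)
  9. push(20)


push(45) -> [45]
pop()->45, []
push(26) -> [26]
push(17) -> [26, 17]
push(32) -> [26, 17, 32]
push(46) -> [26, 17, 32, 46]
push(25) -> [26, 17, 32, 46, 25]
push(28) -> [26, 17, 32, 46, 25, 28]
push(20) -> [26, 17, 32, 46, 25, 28, 20]

Final stack: [26, 17, 32, 46, 25, 28, 20]


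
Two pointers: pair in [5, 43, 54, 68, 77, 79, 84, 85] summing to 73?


lo=0(5)+hi=7(85)=90
lo=0(5)+hi=6(84)=89
lo=0(5)+hi=5(79)=84
lo=0(5)+hi=4(77)=82
lo=0(5)+hi=3(68)=73

Yes: 5+68=73


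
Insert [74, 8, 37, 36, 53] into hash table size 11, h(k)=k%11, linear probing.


Insert 74: h=8 -> slot 8
Insert 8: h=8, 1 probes -> slot 9
Insert 37: h=4 -> slot 4
Insert 36: h=3 -> slot 3
Insert 53: h=9, 1 probes -> slot 10

Table: [None, None, None, 36, 37, None, None, None, 74, 8, 53]


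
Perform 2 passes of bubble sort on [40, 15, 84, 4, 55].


Initial: [40, 15, 84, 4, 55]
Pass 1: [15, 40, 4, 55, 84] (3 swaps)
Pass 2: [15, 4, 40, 55, 84] (1 swaps)

After 2 passes: [15, 4, 40, 55, 84]


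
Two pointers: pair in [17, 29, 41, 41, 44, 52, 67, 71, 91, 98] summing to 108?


lo=0(17)+hi=9(98)=115
lo=0(17)+hi=8(91)=108

Yes: 17+91=108


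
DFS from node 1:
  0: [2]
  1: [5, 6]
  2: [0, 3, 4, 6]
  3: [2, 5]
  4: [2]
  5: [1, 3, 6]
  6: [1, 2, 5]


Visit 1, push [6, 5]
Visit 5, push [6, 3]
Visit 3, push [2]
Visit 2, push [6, 4, 0]
Visit 0, push []
Visit 4, push []
Visit 6, push []

DFS order: [1, 5, 3, 2, 0, 4, 6]


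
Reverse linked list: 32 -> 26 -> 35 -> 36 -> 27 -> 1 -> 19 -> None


Step 1: curr=32, set curr.next=prev(None) | reversed so far: 32
Step 2: curr=26, set curr.next=prev(32) | reversed so far: 26 -> 32
Step 3: curr=35, set curr.next=prev(26) | reversed so far: 35 -> 26 -> 32
Step 4: curr=36, set curr.next=prev(35) | reversed so far: 36 -> 35 -> 26 -> 32
Step 5: curr=27, set curr.next=prev(36) | reversed so far: 27 -> 36 -> 35 -> 26 -> 32
Step 6: curr=1, set curr.next=prev(27) | reversed so far: 1 -> 27 -> 36 -> 35 -> 26 -> 32
Step 7: curr=19, set curr.next=prev(1) | reversed so far: 19 -> 1 -> 27 -> 36 -> 35 -> 26 -> 32

19 -> 1 -> 27 -> 36 -> 35 -> 26 -> 32 -> None


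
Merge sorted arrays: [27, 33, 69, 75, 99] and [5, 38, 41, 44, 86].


Take 5 from B
Take 27 from A
Take 33 from A
Take 38 from B
Take 41 from B
Take 44 from B
Take 69 from A
Take 75 from A
Take 86 from B

Merged: [5, 27, 33, 38, 41, 44, 69, 75, 86, 99]


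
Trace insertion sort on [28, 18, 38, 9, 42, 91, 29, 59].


Initial: [28, 18, 38, 9, 42, 91, 29, 59]
Insert 18: [18, 28, 38, 9, 42, 91, 29, 59]
Insert 38: [18, 28, 38, 9, 42, 91, 29, 59]
Insert 9: [9, 18, 28, 38, 42, 91, 29, 59]
Insert 42: [9, 18, 28, 38, 42, 91, 29, 59]
Insert 91: [9, 18, 28, 38, 42, 91, 29, 59]
Insert 29: [9, 18, 28, 29, 38, 42, 91, 59]
Insert 59: [9, 18, 28, 29, 38, 42, 59, 91]

Sorted: [9, 18, 28, 29, 38, 42, 59, 91]


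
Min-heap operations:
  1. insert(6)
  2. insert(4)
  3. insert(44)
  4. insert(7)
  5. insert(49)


insert(6) -> [6]
insert(4) -> [4, 6]
insert(44) -> [4, 6, 44]
insert(7) -> [4, 6, 44, 7]
insert(49) -> [4, 6, 44, 7, 49]

Final heap: [4, 6, 44, 7, 49]


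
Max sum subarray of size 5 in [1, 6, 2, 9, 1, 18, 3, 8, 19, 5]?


[0:5]: 19
[1:6]: 36
[2:7]: 33
[3:8]: 39
[4:9]: 49
[5:10]: 53

Max: 53 at [5:10]


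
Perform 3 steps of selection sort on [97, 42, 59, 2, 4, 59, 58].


Initial: [97, 42, 59, 2, 4, 59, 58]
Step 1: min=2 at 3
  Swap: [2, 42, 59, 97, 4, 59, 58]
Step 2: min=4 at 4
  Swap: [2, 4, 59, 97, 42, 59, 58]
Step 3: min=42 at 4
  Swap: [2, 4, 42, 97, 59, 59, 58]

After 3 steps: [2, 4, 42, 97, 59, 59, 58]
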